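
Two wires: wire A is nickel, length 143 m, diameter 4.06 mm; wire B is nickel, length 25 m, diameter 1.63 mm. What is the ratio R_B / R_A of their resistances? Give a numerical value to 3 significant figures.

1.08

R ∝ ρL/d², so R_B/R_A = (L_B/L_A) × (d_A/d_B)²
= (25/143) × (4.06/1.63)² = 1.08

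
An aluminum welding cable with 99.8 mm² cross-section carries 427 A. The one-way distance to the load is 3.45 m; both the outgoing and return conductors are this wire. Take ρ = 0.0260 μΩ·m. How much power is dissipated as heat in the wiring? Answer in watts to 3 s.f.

328 W

ρ = 0.0260 μΩ·m = 2.60×10^-8 Ω·m
A = 99.8 mm² = 9.980e-05 m²
Total conductor length (both ways) L = 2 × 3.45 = 6.9 m
R = ρL/A = (2.60×10^-8)(6.9)/(9.980e-05) = 0.001798 Ω
P = I²R = (427)² × 0.001798 = 328 W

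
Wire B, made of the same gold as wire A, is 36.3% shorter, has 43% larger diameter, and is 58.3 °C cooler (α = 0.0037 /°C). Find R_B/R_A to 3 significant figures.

R ∝ ρL/d² with ρ ∝ (1+αΔT), so R_B/R_A = (1 − 36.3/100) × (1 + 43/100)⁻² × (1 − 0.0037×58.3)
= 0.637 × 0.489 × 0.7843 = 0.244

0.244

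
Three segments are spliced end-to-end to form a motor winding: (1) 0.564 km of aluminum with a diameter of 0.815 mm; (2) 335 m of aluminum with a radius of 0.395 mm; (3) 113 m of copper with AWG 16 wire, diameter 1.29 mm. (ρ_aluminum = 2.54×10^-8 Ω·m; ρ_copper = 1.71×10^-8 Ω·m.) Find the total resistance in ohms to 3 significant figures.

46.3 Ω

Seg 1: A = π(d/2)² = π(4.0750e-04 m)² = 5.217e-07 m²
R_1 = (2.54×10^-8)(564)/(5.217e-07) = 27.46 Ω
Seg 2: A = πr² = π(3.9500e-04 m)² = 4.902e-07 m²
R_2 = (2.54×10^-8)(335)/(4.902e-07) = 17.36 Ω
Seg 3: A = π(1.29/2 mm)² = π(6.4500e-04 m)² = 1.307e-06 m²
R_3 = (1.71×10^-8)(113)/(1.307e-06) = 1.478 Ω
R_total = R_1 + R_2 + R_3 = 46.3 Ω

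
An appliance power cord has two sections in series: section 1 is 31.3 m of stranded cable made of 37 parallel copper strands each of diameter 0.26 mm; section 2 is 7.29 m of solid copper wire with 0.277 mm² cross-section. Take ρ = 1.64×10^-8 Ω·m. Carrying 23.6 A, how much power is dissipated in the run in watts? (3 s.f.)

Section 1: A_strand = π(1.3000e-04)² = 5.309e-08 m²; R₁ = ρL/(N·A_s) = (1.64×10^-8)(31.3)/(37×5.309e-08) = 0.2613 Ω
Section 2: A = 0.277 mm² = 2.770e-07 m²
R₂ = (1.64×10^-8)(7.29)/(2.770e-07) = 0.4316 Ω
R = R₁ + R₂ = 0.6929 Ω
P = I²R = (23.6)² × 0.6929 = 386 W

386 W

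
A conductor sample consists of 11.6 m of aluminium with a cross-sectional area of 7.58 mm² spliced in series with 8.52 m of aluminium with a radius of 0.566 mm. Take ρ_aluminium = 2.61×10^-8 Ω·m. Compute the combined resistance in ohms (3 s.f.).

Segment 1: A = 7.58 mm² = 7.580e-06 m²
R₁ = ρL/A = (2.61×10^-8)(11.6)/(7.580e-06) = 0.03994 Ω
Segment 2: A = πr² = π(5.6600e-04 m)² = 1.006e-06 m²
R₂ = (2.61×10^-8)(8.52)/(1.006e-06) = 0.221 Ω
R = R₁ + R₂ = 0.261 Ω

0.261 Ω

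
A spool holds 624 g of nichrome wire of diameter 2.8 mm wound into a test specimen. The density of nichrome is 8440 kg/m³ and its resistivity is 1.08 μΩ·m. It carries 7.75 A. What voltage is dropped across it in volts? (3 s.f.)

16.3 V

ρ = 1.08 μΩ·m = 1.08×10^-6 Ω·m
A = π(d/2)² = π(1.4000e-03 m)² = 6.1575e-06 m²
L = m/(density·A) = 0.624/(8440×6.1575e-06) = 12.01 m
R = ρL/A = (1.08×10^-6)(12.01)/(6.1575e-06) = 2.106 Ω
V = IR = 7.75 × 2.106 = 16.3 V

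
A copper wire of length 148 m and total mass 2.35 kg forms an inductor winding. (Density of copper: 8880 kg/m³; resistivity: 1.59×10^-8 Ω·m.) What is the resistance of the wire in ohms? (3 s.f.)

A = m/(density·L) = 2.35/(8880×148) = 1.7881e-06 m²
R = ρL/A = (1.59×10^-8)(148)/(1.7881e-06) = 1.32 Ω

1.32 Ω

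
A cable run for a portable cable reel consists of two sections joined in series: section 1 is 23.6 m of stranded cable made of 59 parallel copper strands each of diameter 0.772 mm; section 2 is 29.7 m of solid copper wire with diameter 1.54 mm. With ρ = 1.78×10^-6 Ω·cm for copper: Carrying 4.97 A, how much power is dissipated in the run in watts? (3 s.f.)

7.39 W

ρ = 1.78×10^-6 Ω·cm = 1.78×10^-8 Ω·m
Section 1: A_strand = π(3.8600e-04)² = 4.681e-07 m²; R₁ = ρL/(N·A_s) = (1.78×10^-8)(23.6)/(59×4.681e-07) = 0.01521 Ω
Section 2: A = π(d/2)² = π(7.7000e-04 m)² = 1.863e-06 m²
R₂ = (1.78×10^-8)(29.7)/(1.863e-06) = 0.2838 Ω
R = R₁ + R₂ = 0.299 Ω
P = I²R = (4.97)² × 0.299 = 7.39 W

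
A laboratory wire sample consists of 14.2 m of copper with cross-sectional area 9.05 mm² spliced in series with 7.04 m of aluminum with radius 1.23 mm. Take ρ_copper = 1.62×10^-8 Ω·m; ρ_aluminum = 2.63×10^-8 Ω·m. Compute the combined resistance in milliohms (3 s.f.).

64.4 mΩ

Segment 1: A = 9.05 mm² = 9.050e-06 m²
R₁ = ρL/A = (1.62×10^-8)(14.2)/(9.050e-06) = 0.02542 Ω
Segment 2: A = πr² = π(1.2300e-03 m)² = 4.753e-06 m²
R₂ = (2.63×10^-8)(7.04)/(4.753e-06) = 0.03896 Ω
R = R₁ + R₂ = 64.4 mΩ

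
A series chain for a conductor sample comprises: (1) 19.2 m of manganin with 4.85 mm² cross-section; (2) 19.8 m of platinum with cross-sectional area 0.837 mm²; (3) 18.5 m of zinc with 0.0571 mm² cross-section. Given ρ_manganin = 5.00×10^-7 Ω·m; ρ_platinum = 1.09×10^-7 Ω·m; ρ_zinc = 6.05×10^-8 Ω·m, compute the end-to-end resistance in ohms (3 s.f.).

24.2 Ω

Seg 1: A = 4.85 mm² = 4.850e-06 m²
R_1 = (5.00×10^-7)(19.2)/(4.850e-06) = 1.979 Ω
Seg 2: A = 0.837 mm² = 8.370e-07 m²
R_2 = (1.09×10^-7)(19.8)/(8.370e-07) = 2.578 Ω
Seg 3: A = 0.0571 mm² = 5.710e-08 m²
R_3 = (6.05×10^-8)(18.5)/(5.710e-08) = 19.6 Ω
R_total = R_1 + R_2 + R_3 = 24.2 Ω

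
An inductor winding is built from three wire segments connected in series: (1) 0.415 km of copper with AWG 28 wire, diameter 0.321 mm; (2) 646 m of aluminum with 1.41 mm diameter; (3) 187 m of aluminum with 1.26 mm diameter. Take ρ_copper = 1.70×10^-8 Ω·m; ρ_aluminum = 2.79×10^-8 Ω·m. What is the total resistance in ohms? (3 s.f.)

Seg 1: A = π(0.321/2 mm)² = π(1.6050e-04 m)² = 8.093e-08 m²
R_1 = (1.70×10^-8)(415)/(8.093e-08) = 87.18 Ω
Seg 2: A = π(d/2)² = π(7.0500e-04 m)² = 1.561e-06 m²
R_2 = (2.79×10^-8)(646)/(1.561e-06) = 11.54 Ω
Seg 3: A = π(d/2)² = π(6.3000e-04 m)² = 1.247e-06 m²
R_3 = (2.79×10^-8)(187)/(1.247e-06) = 4.184 Ω
R_total = R_1 + R_2 + R_3 = 103 Ω

103 Ω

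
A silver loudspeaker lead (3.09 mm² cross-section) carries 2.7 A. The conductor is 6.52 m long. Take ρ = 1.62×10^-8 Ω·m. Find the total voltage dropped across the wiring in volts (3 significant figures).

0.0923 V

A = 3.09 mm² = 3.090e-06 m²
R = ρL/A = (1.62×10^-8)(6.52)/(3.090e-06) = 0.03418 Ω
V = IR = 2.7 × 0.03418 = 0.0923 V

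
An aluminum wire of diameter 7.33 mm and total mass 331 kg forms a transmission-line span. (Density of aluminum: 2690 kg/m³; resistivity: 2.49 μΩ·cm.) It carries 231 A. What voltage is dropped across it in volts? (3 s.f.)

397 V

ρ = 2.49 μΩ·cm = 2.49×10^-8 Ω·m
A = π(d/2)² = π(3.6650e-03 m)² = 4.2199e-05 m²
L = m/(density·A) = 331/(2690×4.2199e-05) = 2916 m
R = ρL/A = (2.49×10^-8)(2916)/(4.2199e-05) = 1.721 Ω
V = IR = 231 × 1.721 = 397 V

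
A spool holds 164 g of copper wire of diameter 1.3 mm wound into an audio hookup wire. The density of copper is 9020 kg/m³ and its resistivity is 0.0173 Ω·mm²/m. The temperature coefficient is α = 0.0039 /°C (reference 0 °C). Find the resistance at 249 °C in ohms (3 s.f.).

0.352 Ω

ρ = 0.0173 Ω·mm²/m = 1.73×10^-8 Ω·m
A = π(d/2)² = π(6.5000e-04 m)² = 1.3273e-06 m²
L = m/(density·A) = 0.164/(9020×1.3273e-06) = 13.7 m
R = ρL/A = (1.73×10^-8)(13.7)/(1.3273e-06) = 0.1785 Ω
R(249 °C) = 0.1785 × (1 + 0.0039×249) = 0.352 Ω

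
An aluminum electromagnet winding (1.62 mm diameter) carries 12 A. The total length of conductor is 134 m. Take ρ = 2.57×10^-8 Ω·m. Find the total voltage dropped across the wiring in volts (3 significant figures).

A = π(d/2)² = π(8.1000e-04 m)² = 2.061e-06 m²
R = ρL/A = (2.57×10^-8)(134)/(2.061e-06) = 1.671 Ω
V = IR = 12 × 1.671 = 20.0 V

20.0 V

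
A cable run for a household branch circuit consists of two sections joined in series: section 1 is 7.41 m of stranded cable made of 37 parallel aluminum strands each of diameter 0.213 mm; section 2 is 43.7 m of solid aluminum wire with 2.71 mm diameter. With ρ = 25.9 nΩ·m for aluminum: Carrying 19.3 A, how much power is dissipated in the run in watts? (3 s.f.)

ρ = 25.9 nΩ·m = 2.59×10^-8 Ω·m
Section 1: A_strand = π(1.0650e-04)² = 3.563e-08 m²; R₁ = ρL/(N·A_s) = (2.59×10^-8)(7.41)/(37×3.563e-08) = 0.1456 Ω
Section 2: A = π(d/2)² = π(1.3550e-03 m)² = 5.768e-06 m²
R₂ = (2.59×10^-8)(43.7)/(5.768e-06) = 0.1962 Ω
R = R₁ + R₂ = 0.3418 Ω
P = I²R = (19.3)² × 0.3418 = 127 W

127 W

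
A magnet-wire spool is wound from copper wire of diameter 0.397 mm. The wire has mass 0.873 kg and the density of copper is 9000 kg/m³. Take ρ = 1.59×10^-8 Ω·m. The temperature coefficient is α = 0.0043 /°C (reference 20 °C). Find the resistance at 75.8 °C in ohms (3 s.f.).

125 Ω

A = π(d/2)² = π(1.9850e-04 m)² = 1.2379e-07 m²
L = m/(density·A) = 0.873/(9000×1.2379e-07) = 783.6 m
R = ρL/A = (1.59×10^-8)(783.6)/(1.2379e-07) = 100.7 Ω
R(75.8 °C) = 100.7 × (1 + 0.0043×55.8) = 125 Ω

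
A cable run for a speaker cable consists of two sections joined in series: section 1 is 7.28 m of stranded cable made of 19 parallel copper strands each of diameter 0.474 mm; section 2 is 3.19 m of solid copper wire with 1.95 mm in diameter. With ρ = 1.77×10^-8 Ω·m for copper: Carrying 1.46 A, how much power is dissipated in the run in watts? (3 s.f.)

0.122 W

Section 1: A_strand = π(2.3700e-04)² = 1.765e-07 m²; R₁ = ρL/(N·A_s) = (1.77×10^-8)(7.28)/(19×1.765e-07) = 0.03843 Ω
Section 2: A = π(d/2)² = π(9.7500e-04 m)² = 2.986e-06 m²
R₂ = (1.77×10^-8)(3.19)/(2.986e-06) = 0.01891 Ω
R = R₁ + R₂ = 0.05734 Ω
P = I²R = (1.46)² × 0.05734 = 0.122 W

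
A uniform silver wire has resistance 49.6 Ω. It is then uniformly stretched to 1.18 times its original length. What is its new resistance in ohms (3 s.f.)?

Volume constant ⇒ A' = A/k with k = 1.18. R' = ρ(kL)/(A/k) = k²R.
R' = 1.392 × 49.6 = 69.1 Ω

69.1 Ω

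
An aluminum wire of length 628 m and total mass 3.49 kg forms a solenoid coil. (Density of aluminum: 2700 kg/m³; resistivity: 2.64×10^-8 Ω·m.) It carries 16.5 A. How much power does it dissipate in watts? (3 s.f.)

2190 W

A = m/(density·L) = 3.49/(2700×628) = 2.0583e-06 m²
R = ρL/A = (2.64×10^-8)(628)/(2.0583e-06) = 8.055 Ω
P = I²R = (16.5)² × 8.055 = 2190 W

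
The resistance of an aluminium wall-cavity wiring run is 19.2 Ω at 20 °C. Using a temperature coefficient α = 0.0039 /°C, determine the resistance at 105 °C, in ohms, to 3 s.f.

25.6 Ω

ΔT = 105 − 20 = 85 °C
R = R₀(1 + αΔT) = 19.2 × (1 + 0.0039×85) = 19.2 × 1.331 = 25.6 Ω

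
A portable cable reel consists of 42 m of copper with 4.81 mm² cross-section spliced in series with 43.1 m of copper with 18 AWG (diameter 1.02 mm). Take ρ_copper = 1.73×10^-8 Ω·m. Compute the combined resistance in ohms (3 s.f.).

1.06 Ω

Segment 1: A = 4.81 mm² = 4.810e-06 m²
R₁ = ρL/A = (1.73×10^-8)(42)/(4.810e-06) = 0.1511 Ω
Segment 2: A = π(1.02/2 mm)² = π(5.1000e-04 m)² = 8.171e-07 m²
R₂ = (1.73×10^-8)(43.1)/(8.171e-07) = 0.9125 Ω
R = R₁ + R₂ = 1.06 Ω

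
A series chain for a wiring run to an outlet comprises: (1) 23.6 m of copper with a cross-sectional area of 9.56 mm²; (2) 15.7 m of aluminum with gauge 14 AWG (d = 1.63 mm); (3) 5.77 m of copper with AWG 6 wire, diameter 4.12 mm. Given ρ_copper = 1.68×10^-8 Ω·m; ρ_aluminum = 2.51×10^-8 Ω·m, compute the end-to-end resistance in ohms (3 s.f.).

Seg 1: A = 9.56 mm² = 9.560e-06 m²
R_1 = (1.68×10^-8)(23.6)/(9.560e-06) = 0.04147 Ω
Seg 2: A = π(1.63/2 mm)² = π(8.1500e-04 m)² = 2.087e-06 m²
R_2 = (2.51×10^-8)(15.7)/(2.087e-06) = 0.1888 Ω
Seg 3: A = π(4.12/2 mm)² = π(2.0600e-03 m)² = 1.333e-05 m²
R_3 = (1.68×10^-8)(5.77)/(1.333e-05) = 0.007271 Ω
R_total = R_1 + R_2 + R_3 = 0.238 Ω

0.238 Ω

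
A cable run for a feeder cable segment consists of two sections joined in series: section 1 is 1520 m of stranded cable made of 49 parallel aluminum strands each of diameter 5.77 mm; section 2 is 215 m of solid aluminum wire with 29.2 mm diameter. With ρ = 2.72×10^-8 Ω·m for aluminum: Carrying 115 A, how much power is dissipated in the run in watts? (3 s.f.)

542 W

Section 1: A_strand = π(2.8850e-03)² = 2.615e-05 m²; R₁ = ρL/(N·A_s) = (2.72×10^-8)(1520)/(49×2.615e-05) = 0.03227 Ω
Section 2: A = π(d/2)² = π(1.4600e-02 m)² = 6.697e-04 m²
R₂ = (2.72×10^-8)(215)/(6.697e-04) = 0.008733 Ω
R = R₁ + R₂ = 0.041 Ω
P = I²R = (115)² × 0.041 = 542 W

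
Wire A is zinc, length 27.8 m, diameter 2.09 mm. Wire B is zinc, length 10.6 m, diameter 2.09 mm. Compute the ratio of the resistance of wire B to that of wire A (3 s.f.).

R ∝ ρL/d², so R_B/R_A = (L_B/L_A)
= (10.6/27.8) = 0.381

0.381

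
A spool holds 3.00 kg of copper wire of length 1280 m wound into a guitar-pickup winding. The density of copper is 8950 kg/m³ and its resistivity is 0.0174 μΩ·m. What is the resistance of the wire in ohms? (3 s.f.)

ρ = 0.0174 μΩ·m = 1.74×10^-8 Ω·m
A = m/(density·L) = 3/(8950×1280) = 2.6187e-07 m²
R = ρL/A = (1.74×10^-8)(1280)/(2.6187e-07) = 85.0 Ω

85.0 Ω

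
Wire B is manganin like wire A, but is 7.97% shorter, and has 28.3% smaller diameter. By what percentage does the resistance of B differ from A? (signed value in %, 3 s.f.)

79.0%

R ∝ L/d², so R_B/R_A = (1 − 7.97/100) × (1 − 28.3/100)⁻²
= 0.9203 × 1.945 = 1.79
(R_B − R_A)/R_A = 1.79 − 1 = 79.0%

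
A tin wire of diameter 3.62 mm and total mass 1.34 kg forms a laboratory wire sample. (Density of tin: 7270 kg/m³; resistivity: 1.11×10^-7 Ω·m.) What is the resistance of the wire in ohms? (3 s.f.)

A = π(d/2)² = π(1.8100e-03 m)² = 1.0292e-05 m²
L = m/(density·A) = 1.34/(7270×1.0292e-05) = 17.91 m
R = ρL/A = (1.11×10^-7)(17.91)/(1.0292e-05) = 0.193 Ω

0.193 Ω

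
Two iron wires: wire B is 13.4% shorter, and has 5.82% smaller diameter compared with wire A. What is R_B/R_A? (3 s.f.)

0.976

R ∝ L/d², so R_B/R_A = (1 − 13.4/100) × (1 − 5.82/100)⁻²
= 0.866 × 1.127 = 0.976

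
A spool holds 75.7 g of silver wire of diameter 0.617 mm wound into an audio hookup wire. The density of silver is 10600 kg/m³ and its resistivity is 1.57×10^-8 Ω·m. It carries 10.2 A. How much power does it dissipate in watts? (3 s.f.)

130 W

A = π(d/2)² = π(3.0850e-04 m)² = 2.9899e-07 m²
L = m/(density·A) = 0.0757/(10600×2.9899e-07) = 23.89 m
R = ρL/A = (1.57×10^-8)(23.89)/(2.9899e-07) = 1.254 Ω
P = I²R = (10.2)² × 1.254 = 130 W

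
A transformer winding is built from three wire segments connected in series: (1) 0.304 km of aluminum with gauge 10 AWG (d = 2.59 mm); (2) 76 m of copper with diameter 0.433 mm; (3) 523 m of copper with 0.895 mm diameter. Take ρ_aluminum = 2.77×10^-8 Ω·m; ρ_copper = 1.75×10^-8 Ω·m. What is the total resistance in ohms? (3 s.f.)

Seg 1: A = π(2.59/2 mm)² = π(1.2950e-03 m)² = 5.269e-06 m²
R_1 = (2.77×10^-8)(304)/(5.269e-06) = 1.598 Ω
Seg 2: A = π(d/2)² = π(2.1650e-04 m)² = 1.473e-07 m²
R_2 = (1.75×10^-8)(76)/(1.473e-07) = 9.032 Ω
Seg 3: A = π(d/2)² = π(4.4750e-04 m)² = 6.291e-07 m²
R_3 = (1.75×10^-8)(523)/(6.291e-07) = 14.55 Ω
R_total = R_1 + R_2 + R_3 = 25.2 Ω

25.2 Ω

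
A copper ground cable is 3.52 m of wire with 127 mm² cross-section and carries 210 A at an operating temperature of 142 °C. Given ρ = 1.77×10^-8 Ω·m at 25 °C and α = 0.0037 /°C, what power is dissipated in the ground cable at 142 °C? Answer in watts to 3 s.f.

A = 127 mm² = 1.270e-04 m²
R₍25₎ = ρL/A = (1.77×10^-8)(3.52)/(1.270e-04) = 4.906×10^-4 Ω
R₍142₎ = R₍25₎(1 + αΔT) = 4.906×10^-4 × (1 + 0.0037×117) = 7.030×10^-4 Ω
P = I²R = (210)² × 7.030×10^-4 = 31.0 W

31.0 W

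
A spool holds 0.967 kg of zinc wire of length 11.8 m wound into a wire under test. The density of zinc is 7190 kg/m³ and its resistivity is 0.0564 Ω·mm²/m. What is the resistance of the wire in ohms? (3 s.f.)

0.0584 Ω

ρ = 0.0564 Ω·mm²/m = 5.64×10^-8 Ω·m
A = m/(density·L) = 0.967/(7190×11.8) = 1.1398e-05 m²
R = ρL/A = (5.64×10^-8)(11.8)/(1.1398e-05) = 0.0584 Ω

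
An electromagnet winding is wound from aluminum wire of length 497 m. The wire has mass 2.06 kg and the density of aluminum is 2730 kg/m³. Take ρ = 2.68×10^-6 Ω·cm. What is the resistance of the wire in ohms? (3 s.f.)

ρ = 2.68×10^-6 Ω·cm = 2.68×10^-8 Ω·m
A = m/(density·L) = 2.06/(2730×497) = 1.5183e-06 m²
R = ρL/A = (2.68×10^-8)(497)/(1.5183e-06) = 8.77 Ω

8.77 Ω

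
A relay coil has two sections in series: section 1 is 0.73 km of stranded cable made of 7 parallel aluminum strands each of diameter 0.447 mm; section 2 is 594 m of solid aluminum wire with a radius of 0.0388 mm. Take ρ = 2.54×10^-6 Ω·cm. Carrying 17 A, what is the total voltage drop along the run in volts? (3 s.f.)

54500 V

ρ = 2.54×10^-6 Ω·cm = 2.54×10^-8 Ω·m
Section 1: A_strand = π(2.2350e-04)² = 1.569e-07 m²; R₁ = ρL/(N·A_s) = (2.54×10^-8)(730)/(7×1.569e-07) = 16.88 Ω
Section 2: A = πr² = π(3.8800e-05 m)² = 4.729e-09 m²
R₂ = (2.54×10^-8)(594)/(4.729e-09) = 3190 Ω
R = R₁ + R₂ = 3207 Ω
V = IR = 17 × 3207 = 54500 V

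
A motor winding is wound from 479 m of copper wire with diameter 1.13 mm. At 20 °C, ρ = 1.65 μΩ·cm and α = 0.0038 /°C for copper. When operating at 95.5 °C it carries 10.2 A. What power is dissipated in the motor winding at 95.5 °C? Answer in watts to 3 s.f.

1060 W

ρ = 1.65 μΩ·cm = 1.65×10^-8 Ω·m
A = π(d/2)² = π(5.6500e-04 m)² = 1.003e-06 m²
R₍20₎ = ρL/A = (1.65×10^-8)(479)/(1.003e-06) = 7.881 Ω
R₍95.5₎ = R₍20₎(1 + αΔT) = 7.881 × (1 + 0.0038×75.5) = 10.14 Ω
P = I²R = (10.2)² × 10.14 = 1060 W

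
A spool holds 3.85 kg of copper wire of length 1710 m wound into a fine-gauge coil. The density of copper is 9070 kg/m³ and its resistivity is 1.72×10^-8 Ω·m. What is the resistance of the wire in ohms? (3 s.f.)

A = m/(density·L) = 3.85/(9070×1710) = 2.4823e-07 m²
R = ρL/A = (1.72×10^-8)(1710)/(2.4823e-07) = 118 Ω

118 Ω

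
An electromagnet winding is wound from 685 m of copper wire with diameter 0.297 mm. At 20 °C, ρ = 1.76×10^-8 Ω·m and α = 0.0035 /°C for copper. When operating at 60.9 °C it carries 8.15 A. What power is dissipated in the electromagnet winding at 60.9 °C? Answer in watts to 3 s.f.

13200 W

A = π(d/2)² = π(1.4850e-04 m)² = 6.928e-08 m²
R₍20₎ = ρL/A = (1.76×10^-8)(685)/(6.928e-08) = 174 Ω
R₍60.9₎ = R₍20₎(1 + αΔT) = 174 × (1 + 0.0035×40.9) = 198.9 Ω
P = I²R = (8.15)² × 198.9 = 13200 W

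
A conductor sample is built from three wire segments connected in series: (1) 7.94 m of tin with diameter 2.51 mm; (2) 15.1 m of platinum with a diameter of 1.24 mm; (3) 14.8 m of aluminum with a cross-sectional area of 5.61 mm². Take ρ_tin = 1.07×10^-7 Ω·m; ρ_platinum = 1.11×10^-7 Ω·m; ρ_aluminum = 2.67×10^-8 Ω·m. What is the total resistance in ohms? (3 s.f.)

Seg 1: A = π(d/2)² = π(1.2550e-03 m)² = 4.948e-06 m²
R_1 = (1.07×10^-7)(7.94)/(4.948e-06) = 0.1717 Ω
Seg 2: A = π(d/2)² = π(6.2000e-04 m)² = 1.208e-06 m²
R_2 = (1.11×10^-7)(15.1)/(1.208e-06) = 1.388 Ω
Seg 3: A = 5.61 mm² = 5.610e-06 m²
R_3 = (2.67×10^-8)(14.8)/(5.610e-06) = 0.07044 Ω
R_total = R_1 + R_2 + R_3 = 1.63 Ω

1.63 Ω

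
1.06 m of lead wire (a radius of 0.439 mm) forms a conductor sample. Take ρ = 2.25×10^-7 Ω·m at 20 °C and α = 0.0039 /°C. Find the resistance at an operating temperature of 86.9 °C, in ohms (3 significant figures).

0.497 Ω

A = πr² = π(4.3900e-04 m)² = 6.055e-07 m²
R₍20°C₎ = ρL/A = (2.25×10^-7)(1.06)/(6.055e-07) = 0.3939 Ω
R = R₀(1 + αΔT) = 0.3939(1 + 0.0039×66.9) = 0.497 Ω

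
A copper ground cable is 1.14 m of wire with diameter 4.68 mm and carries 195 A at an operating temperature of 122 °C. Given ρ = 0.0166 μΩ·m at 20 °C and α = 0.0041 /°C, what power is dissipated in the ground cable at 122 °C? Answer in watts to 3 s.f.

ρ = 0.0166 μΩ·m = 1.66×10^-8 Ω·m
A = π(d/2)² = π(2.3400e-03 m)² = 1.720e-05 m²
R₍20₎ = ρL/A = (1.66×10^-8)(1.14)/(1.720e-05) = 0.0011 Ω
R₍122₎ = R₍20₎(1 + αΔT) = 0.0011 × (1 + 0.0041×102) = 0.00156 Ω
P = I²R = (195)² × 0.00156 = 59.3 W

59.3 W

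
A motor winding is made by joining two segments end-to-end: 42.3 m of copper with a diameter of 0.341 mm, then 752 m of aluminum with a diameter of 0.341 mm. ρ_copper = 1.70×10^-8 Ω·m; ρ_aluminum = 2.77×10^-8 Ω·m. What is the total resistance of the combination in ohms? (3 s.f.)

Segment 1: A = π(d/2)² = π(1.7050e-04 m)² = 9.133e-08 m²
R₁ = ρL/A = (1.70×10^-8)(42.3)/(9.133e-08) = 7.874 Ω
R₂ = (2.77×10^-8)(752)/(9.133e-08) = 228.1 Ω
R = R₁ + R₂ = 236 Ω

236 Ω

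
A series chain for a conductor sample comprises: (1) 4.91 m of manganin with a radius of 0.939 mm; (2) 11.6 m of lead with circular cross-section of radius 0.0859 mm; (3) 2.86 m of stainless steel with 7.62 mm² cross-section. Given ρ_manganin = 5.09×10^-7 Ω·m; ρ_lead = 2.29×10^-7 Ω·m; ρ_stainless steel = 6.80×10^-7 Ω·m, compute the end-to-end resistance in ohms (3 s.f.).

Seg 1: A = πr² = π(9.3900e-04 m)² = 2.770e-06 m²
R_1 = (5.09×10^-7)(4.91)/(2.770e-06) = 0.9022 Ω
Seg 2: A = πr² = π(8.5900e-05 m)² = 2.318e-08 m²
R_2 = (2.29×10^-7)(11.6)/(2.318e-08) = 114.6 Ω
Seg 3: A = 7.62 mm² = 7.620e-06 m²
R_3 = (6.80×10^-7)(2.86)/(7.620e-06) = 0.2552 Ω
R_total = R_1 + R_2 + R_3 = 116 Ω

116 Ω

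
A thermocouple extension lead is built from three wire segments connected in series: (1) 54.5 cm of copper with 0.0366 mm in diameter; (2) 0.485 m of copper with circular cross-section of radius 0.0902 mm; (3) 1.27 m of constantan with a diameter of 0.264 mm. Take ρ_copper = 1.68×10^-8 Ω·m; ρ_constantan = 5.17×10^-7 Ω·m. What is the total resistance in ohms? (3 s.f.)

Seg 1: A = π(d/2)² = π(1.8300e-05 m)² = 1.052e-09 m²
R_1 = (1.68×10^-8)(0.545)/(1.052e-09) = 8.703 Ω
Seg 2: A = πr² = π(9.0200e-05 m)² = 2.556e-08 m²
R_2 = (1.68×10^-8)(0.485)/(2.556e-08) = 0.3188 Ω
Seg 3: A = π(d/2)² = π(1.3200e-04 m)² = 5.474e-08 m²
R_3 = (5.17×10^-7)(1.27)/(5.474e-08) = 11.99 Ω
R_total = R_1 + R_2 + R_3 = 21.0 Ω

21.0 Ω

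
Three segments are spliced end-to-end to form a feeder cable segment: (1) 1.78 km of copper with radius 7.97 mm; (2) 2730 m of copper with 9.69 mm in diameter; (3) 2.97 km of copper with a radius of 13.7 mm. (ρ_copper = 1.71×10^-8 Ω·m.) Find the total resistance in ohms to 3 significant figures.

0.872 Ω

Seg 1: A = πr² = π(7.9700e-03 m)² = 1.996e-04 m²
R_1 = (1.71×10^-8)(1780)/(1.996e-04) = 0.1525 Ω
Seg 2: A = π(d/2)² = π(4.8450e-03 m)² = 7.375e-05 m²
R_2 = (1.71×10^-8)(2730)/(7.375e-05) = 0.633 Ω
Seg 3: A = πr² = π(1.3700e-02 m)² = 5.896e-04 m²
R_3 = (1.71×10^-8)(2970)/(5.896e-04) = 0.08613 Ω
R_total = R_1 + R_2 + R_3 = 0.872 Ω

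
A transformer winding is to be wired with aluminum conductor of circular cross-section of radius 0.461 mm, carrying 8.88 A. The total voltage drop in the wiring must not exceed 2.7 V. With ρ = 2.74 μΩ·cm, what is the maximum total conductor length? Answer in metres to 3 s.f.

7.41 m

ρ = 2.74 μΩ·cm = 2.74×10^-8 Ω·m
A = πr² = π(4.6100e-04 m)² = 6.677e-07 m²
L_max = V_max·A/(1·ρI) = (2.7)(6.677e-07)/(2.74×10^-8×8.88) = 7.41 m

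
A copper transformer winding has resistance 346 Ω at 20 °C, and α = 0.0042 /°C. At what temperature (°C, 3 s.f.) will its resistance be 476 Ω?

R = R₀(1 + α(T − T₀)) ⇒ T = T₀ + (R/R₀ − 1)/α
T = 20 + (476/346 − 1)/0.0042 = 20 + (0.3757)/0.0042 = 109 °C

109 °C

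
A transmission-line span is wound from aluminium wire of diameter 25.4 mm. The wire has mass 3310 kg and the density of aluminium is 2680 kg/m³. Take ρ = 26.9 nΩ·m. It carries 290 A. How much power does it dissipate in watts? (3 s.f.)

ρ = 26.9 nΩ·m = 2.69×10^-8 Ω·m
A = π(d/2)² = π(1.2700e-02 m)² = 5.0671e-04 m²
L = m/(density·A) = 3310/(2680×5.0671e-04) = 2437 m
R = ρL/A = (2.69×10^-8)(2437)/(5.0671e-04) = 0.1294 Ω
P = I²R = (290)² × 0.1294 = 10900 W

10900 W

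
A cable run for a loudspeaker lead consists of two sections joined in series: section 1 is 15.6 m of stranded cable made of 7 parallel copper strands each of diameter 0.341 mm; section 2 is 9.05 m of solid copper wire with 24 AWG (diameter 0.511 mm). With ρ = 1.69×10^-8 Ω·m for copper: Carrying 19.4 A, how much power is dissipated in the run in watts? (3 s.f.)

436 W

Section 1: A_strand = π(1.7050e-04)² = 9.133e-08 m²; R₁ = ρL/(N·A_s) = (1.69×10^-8)(15.6)/(7×9.133e-08) = 0.4124 Ω
Section 2: A = π(0.511/2 mm)² = π(2.5550e-04 m)² = 2.051e-07 m²
R₂ = (1.69×10^-8)(9.05)/(2.051e-07) = 0.7458 Ω
R = R₁ + R₂ = 1.158 Ω
P = I²R = (19.4)² × 1.158 = 436 W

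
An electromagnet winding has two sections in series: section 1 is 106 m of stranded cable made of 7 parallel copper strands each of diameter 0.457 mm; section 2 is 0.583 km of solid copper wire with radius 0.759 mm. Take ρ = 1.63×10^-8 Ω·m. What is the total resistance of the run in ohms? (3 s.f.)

Section 1: A_strand = π(2.2850e-04)² = 1.640e-07 m²; R₁ = ρL/(N·A_s) = (1.63×10^-8)(106)/(7×1.640e-07) = 1.505 Ω
Section 2: A = πr² = π(7.5900e-04 m)² = 1.810e-06 m²
R₂ = (1.63×10^-8)(583)/(1.810e-06) = 5.251 Ω
R = R₁ + R₂ = 6.76 Ω

6.76 Ω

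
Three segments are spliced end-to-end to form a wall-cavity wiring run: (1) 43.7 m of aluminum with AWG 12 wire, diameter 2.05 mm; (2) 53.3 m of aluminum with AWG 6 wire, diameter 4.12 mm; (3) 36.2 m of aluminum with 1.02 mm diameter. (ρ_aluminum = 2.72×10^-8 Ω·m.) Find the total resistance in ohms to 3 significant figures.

Seg 1: A = π(2.05/2 mm)² = π(1.0250e-03 m)² = 3.301e-06 m²
R_1 = (2.72×10^-8)(43.7)/(3.301e-06) = 0.3601 Ω
Seg 2: A = π(4.12/2 mm)² = π(2.0600e-03 m)² = 1.333e-05 m²
R_2 = (2.72×10^-8)(53.3)/(1.333e-05) = 0.1087 Ω
Seg 3: A = π(d/2)² = π(5.1000e-04 m)² = 8.171e-07 m²
R_3 = (2.72×10^-8)(36.2)/(8.171e-07) = 1.205 Ω
R_total = R_1 + R_2 + R_3 = 1.67 Ω

1.67 Ω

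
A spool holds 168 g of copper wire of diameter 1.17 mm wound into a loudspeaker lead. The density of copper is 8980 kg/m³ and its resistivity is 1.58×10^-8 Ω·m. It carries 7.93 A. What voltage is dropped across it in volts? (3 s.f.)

2.03 V

A = π(d/2)² = π(5.8500e-04 m)² = 1.0751e-06 m²
L = m/(density·A) = 0.168/(8980×1.0751e-06) = 17.4 m
R = ρL/A = (1.58×10^-8)(17.4)/(1.0751e-06) = 0.2557 Ω
V = IR = 7.93 × 0.2557 = 2.03 V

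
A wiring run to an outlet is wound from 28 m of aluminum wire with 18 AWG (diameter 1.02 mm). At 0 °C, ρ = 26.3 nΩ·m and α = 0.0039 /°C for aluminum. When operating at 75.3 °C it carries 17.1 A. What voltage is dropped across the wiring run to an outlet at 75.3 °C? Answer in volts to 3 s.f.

19.9 V

ρ = 26.3 nΩ·m = 2.63×10^-8 Ω·m
A = π(1.02/2 mm)² = π(5.1000e-04 m)² = 8.171e-07 m²
R₍0₎ = ρL/A = (2.63×10^-8)(28)/(8.171e-07) = 0.9012 Ω
R₍75.3₎ = R₍0₎(1 + αΔT) = 0.9012 × (1 + 0.0039×75.3) = 1.166 Ω
V = IR = 17.1 × 1.166 = 19.9 V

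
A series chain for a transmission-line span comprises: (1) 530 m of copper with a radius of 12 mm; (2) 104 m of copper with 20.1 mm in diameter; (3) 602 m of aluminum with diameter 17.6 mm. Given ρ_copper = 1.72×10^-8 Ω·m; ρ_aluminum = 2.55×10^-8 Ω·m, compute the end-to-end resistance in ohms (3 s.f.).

Seg 1: A = πr² = π(1.2000e-02 m)² = 4.524e-04 m²
R_1 = (1.72×10^-8)(530)/(4.524e-04) = 0.02015 Ω
Seg 2: A = π(d/2)² = π(1.0050e-02 m)² = 3.173e-04 m²
R_2 = (1.72×10^-8)(104)/(3.173e-04) = 0.005637 Ω
Seg 3: A = π(d/2)² = π(8.8000e-03 m)² = 2.433e-04 m²
R_3 = (2.55×10^-8)(602)/(2.433e-04) = 0.0631 Ω
R_total = R_1 + R_2 + R_3 = 0.0889 Ω

0.0889 Ω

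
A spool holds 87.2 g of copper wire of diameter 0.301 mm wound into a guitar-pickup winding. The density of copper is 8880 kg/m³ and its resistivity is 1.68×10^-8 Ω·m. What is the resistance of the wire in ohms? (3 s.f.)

A = π(d/2)² = π(1.5050e-04 m)² = 7.1158e-08 m²
L = m/(density·A) = 0.0872/(8880×7.1158e-08) = 138 m
R = ρL/A = (1.68×10^-8)(138)/(7.1158e-08) = 32.6 Ω

32.6 Ω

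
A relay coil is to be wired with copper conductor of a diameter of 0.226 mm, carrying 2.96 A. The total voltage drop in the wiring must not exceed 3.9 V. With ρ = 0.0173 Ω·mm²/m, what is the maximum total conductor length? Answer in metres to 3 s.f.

3.06 m

ρ = 0.0173 Ω·mm²/m = 1.73×10^-8 Ω·m
A = π(d/2)² = π(1.1300e-04 m)² = 4.011e-08 m²
L_max = V_max·A/(1·ρI) = (3.9)(4.011e-08)/(1.73×10^-8×2.96) = 3.06 m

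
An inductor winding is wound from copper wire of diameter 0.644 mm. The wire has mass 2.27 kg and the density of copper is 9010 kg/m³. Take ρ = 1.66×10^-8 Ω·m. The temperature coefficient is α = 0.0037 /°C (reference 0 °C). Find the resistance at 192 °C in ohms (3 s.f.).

67.4 Ω

A = π(d/2)² = π(3.2200e-04 m)² = 3.2573e-07 m²
L = m/(density·A) = 2.27/(9010×3.2573e-07) = 773.5 m
R = ρL/A = (1.66×10^-8)(773.5)/(3.2573e-07) = 39.42 Ω
R(192 °C) = 39.42 × (1 + 0.0037×192) = 67.4 Ω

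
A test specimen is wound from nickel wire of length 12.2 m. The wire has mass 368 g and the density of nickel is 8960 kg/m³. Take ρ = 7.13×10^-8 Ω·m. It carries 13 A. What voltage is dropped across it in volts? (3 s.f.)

A = m/(density·L) = 0.368/(8960×12.2) = 3.3665e-06 m²
R = ρL/A = (7.13×10^-8)(12.2)/(3.3665e-06) = 0.2584 Ω
V = IR = 13 × 0.2584 = 3.36 V

3.36 V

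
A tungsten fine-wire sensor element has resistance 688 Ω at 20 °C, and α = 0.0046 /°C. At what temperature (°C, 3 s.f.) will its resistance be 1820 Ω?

R = R₀(1 + α(T − T₀)) ⇒ T = T₀ + (R/R₀ − 1)/α
T = 20 + (1820/688 − 1)/0.0046 = 20 + (1.645)/0.0046 = 378 °C

378 °C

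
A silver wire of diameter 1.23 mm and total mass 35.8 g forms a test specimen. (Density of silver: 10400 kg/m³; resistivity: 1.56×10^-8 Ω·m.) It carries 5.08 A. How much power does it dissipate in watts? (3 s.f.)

0.982 W

A = π(d/2)² = π(6.1500e-04 m)² = 1.1882e-06 m²
L = m/(density·A) = 0.0358/(10400×1.1882e-06) = 2.897 m
R = ρL/A = (1.56×10^-8)(2.897)/(1.1882e-06) = 0.03803 Ω
P = I²R = (5.08)² × 0.03803 = 0.982 W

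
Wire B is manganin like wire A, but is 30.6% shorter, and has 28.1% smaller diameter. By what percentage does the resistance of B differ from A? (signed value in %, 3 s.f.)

34.2%

R ∝ L/d², so R_B/R_A = (1 − 30.6/100) × (1 − 28.1/100)⁻²
= 0.694 × 1.934 = 1.343
(R_B − R_A)/R_A = 1.343 − 1 = 34.2%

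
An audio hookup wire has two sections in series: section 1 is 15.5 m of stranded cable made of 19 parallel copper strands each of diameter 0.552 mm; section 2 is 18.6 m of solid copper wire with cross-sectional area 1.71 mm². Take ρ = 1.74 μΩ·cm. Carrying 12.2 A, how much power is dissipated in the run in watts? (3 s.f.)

ρ = 1.74 μΩ·cm = 1.74×10^-8 Ω·m
Section 1: A_strand = π(2.7600e-04)² = 2.393e-07 m²; R₁ = ρL/(N·A_s) = (1.74×10^-8)(15.5)/(19×2.393e-07) = 0.05931 Ω
Section 2: A = 1.71 mm² = 1.710e-06 m²
R₂ = (1.74×10^-8)(18.6)/(1.710e-06) = 0.1893 Ω
R = R₁ + R₂ = 0.2486 Ω
P = I²R = (12.2)² × 0.2486 = 37.0 W

37.0 W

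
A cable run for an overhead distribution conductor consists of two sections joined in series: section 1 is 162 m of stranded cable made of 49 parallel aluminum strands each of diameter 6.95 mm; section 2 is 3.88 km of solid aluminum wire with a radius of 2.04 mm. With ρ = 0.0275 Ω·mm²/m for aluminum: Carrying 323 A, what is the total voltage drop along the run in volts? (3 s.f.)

ρ = 0.0275 Ω·mm²/m = 2.75×10^-8 Ω·m
Section 1: A_strand = π(3.4750e-03)² = 3.794e-05 m²; R₁ = ρL/(N·A_s) = (2.75×10^-8)(162)/(49×3.794e-05) = 0.002397 Ω
Section 2: A = πr² = π(2.0400e-03 m)² = 1.307e-05 m²
R₂ = (2.75×10^-8)(3880)/(1.307e-05) = 8.161 Ω
R = R₁ + R₂ = 8.164 Ω
V = IR = 323 × 8.164 = 2640 V

2640 V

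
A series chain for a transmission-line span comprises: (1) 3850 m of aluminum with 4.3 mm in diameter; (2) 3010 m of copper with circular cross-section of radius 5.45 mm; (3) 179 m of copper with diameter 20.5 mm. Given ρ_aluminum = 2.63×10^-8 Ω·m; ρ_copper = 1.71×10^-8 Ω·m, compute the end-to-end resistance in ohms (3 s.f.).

Seg 1: A = π(d/2)² = π(2.1500e-03 m)² = 1.452e-05 m²
R_1 = (2.63×10^-8)(3850)/(1.452e-05) = 6.973 Ω
Seg 2: A = πr² = π(5.4500e-03 m)² = 9.331e-05 m²
R_2 = (1.71×10^-8)(3010)/(9.331e-05) = 0.5516 Ω
Seg 3: A = π(d/2)² = π(1.0250e-02 m)² = 3.301e-04 m²
R_3 = (1.71×10^-8)(179)/(3.301e-04) = 0.009274 Ω
R_total = R_1 + R_2 + R_3 = 7.53 Ω

7.53 Ω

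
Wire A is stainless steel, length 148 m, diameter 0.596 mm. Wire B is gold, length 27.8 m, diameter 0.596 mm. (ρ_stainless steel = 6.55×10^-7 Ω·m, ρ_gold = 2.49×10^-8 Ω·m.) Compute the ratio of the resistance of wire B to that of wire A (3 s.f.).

0.00714

R ∝ ρL/d², so R_B/R_A = (ρ_B/ρ_A) × (L_B/L_A)
= (2.49×10^-8/6.55×10^-7) × (27.8/148) = 0.00714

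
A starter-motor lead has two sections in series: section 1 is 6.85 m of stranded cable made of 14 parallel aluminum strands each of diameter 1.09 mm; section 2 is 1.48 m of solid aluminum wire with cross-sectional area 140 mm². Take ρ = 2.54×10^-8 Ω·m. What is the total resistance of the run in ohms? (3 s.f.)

Section 1: A_strand = π(5.4500e-04)² = 9.331e-07 m²; R₁ = ρL/(N·A_s) = (2.54×10^-8)(6.85)/(14×9.331e-07) = 0.01332 Ω
Section 2: A = 140 mm² = 1.400e-04 m²
R₂ = (2.54×10^-8)(1.48)/(1.400e-04) = 2.685×10^-4 Ω
R = R₁ + R₂ = 0.0136 Ω

0.0136 Ω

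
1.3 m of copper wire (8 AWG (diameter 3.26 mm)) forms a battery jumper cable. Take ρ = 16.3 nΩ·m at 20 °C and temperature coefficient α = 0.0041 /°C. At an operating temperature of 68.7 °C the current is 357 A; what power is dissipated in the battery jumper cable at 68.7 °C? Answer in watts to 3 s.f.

ρ = 16.3 nΩ·m = 1.63×10^-8 Ω·m
A = π(3.26/2 mm)² = π(1.6300e-03 m)² = 8.347e-06 m²
R₍20₎ = ρL/A = (1.63×10^-8)(1.3)/(8.347e-06) = 0.002539 Ω
R₍68.7₎ = R₍20₎(1 + αΔT) = 0.002539 × (1 + 0.0041×48.7) = 0.003046 Ω
P = I²R = (357)² × 0.003046 = 388 W

388 W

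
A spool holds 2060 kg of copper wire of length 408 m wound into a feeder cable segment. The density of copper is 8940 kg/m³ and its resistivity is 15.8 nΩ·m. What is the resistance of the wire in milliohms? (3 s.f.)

11.4 mΩ

ρ = 15.8 nΩ·m = 1.58×10^-8 Ω·m
A = m/(density·L) = 2060/(8940×408) = 5.6477e-04 m²
R = ρL/A = (1.58×10^-8)(408)/(5.6477e-04) = 11.4 mΩ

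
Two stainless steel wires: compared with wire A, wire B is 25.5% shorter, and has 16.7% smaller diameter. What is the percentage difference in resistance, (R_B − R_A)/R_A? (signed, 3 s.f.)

7.37%

R ∝ L/d², so R_B/R_A = (1 − 25.5/100) × (1 − 16.7/100)⁻²
= 0.745 × 1.441 = 1.074
(R_B − R_A)/R_A = 1.074 − 1 = 7.37%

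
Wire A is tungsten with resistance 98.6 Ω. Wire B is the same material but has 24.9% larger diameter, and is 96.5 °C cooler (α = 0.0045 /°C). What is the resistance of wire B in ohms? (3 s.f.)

35.8 Ω

R ∝ ρL/d² with ρ ∝ (1+αΔT), so R_B/R_A = (1 + 24.9/100)⁻² × (1 − 0.0045×96.5)
= 0.641 × 0.5657 = 0.3627
R_B = 0.3627 × 98.6 = 35.8 Ω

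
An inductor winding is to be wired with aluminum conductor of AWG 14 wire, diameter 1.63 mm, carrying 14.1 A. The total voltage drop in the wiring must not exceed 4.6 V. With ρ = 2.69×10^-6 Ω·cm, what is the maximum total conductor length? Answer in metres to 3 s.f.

ρ = 2.69×10^-6 Ω·cm = 2.69×10^-8 Ω·m
A = π(1.63/2 mm)² = π(8.1500e-04 m)² = 2.087e-06 m²
L_max = V_max·A/(1·ρI) = (4.6)(2.087e-06)/(2.69×10^-8×14.1) = 25.3 m

25.3 m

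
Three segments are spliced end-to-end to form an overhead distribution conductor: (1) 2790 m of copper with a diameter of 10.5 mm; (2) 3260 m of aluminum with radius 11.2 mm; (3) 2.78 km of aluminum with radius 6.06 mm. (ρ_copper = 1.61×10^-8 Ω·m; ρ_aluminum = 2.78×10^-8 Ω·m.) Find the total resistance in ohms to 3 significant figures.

1.42 Ω

Seg 1: A = π(d/2)² = π(5.2500e-03 m)² = 8.659e-05 m²
R_1 = (1.61×10^-8)(2790)/(8.659e-05) = 0.5188 Ω
Seg 2: A = πr² = π(1.1200e-02 m)² = 3.941e-04 m²
R_2 = (2.78×10^-8)(3260)/(3.941e-04) = 0.23 Ω
Seg 3: A = πr² = π(6.0600e-03 m)² = 1.154e-04 m²
R_3 = (2.78×10^-8)(2780)/(1.154e-04) = 0.6699 Ω
R_total = R_1 + R_2 + R_3 = 1.42 Ω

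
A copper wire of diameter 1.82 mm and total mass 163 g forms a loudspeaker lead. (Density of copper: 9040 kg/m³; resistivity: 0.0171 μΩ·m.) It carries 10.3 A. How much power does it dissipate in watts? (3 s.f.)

ρ = 0.0171 μΩ·m = 1.71×10^-8 Ω·m
A = π(d/2)² = π(9.1000e-04 m)² = 2.6016e-06 m²
L = m/(density·A) = 0.163/(9040×2.6016e-06) = 6.931 m
R = ρL/A = (1.71×10^-8)(6.931)/(2.6016e-06) = 0.04556 Ω
P = I²R = (10.3)² × 0.04556 = 4.83 W

4.83 W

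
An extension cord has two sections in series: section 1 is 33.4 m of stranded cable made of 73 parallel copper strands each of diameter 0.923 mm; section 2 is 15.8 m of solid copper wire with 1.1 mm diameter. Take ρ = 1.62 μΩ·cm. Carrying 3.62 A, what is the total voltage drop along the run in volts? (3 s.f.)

ρ = 1.62 μΩ·cm = 1.62×10^-8 Ω·m
Section 1: A_strand = π(4.6150e-04)² = 6.691e-07 m²; R₁ = ρL/(N·A_s) = (1.62×10^-8)(33.4)/(73×6.691e-07) = 0.01108 Ω
Section 2: A = π(d/2)² = π(5.5000e-04 m)² = 9.503e-07 m²
R₂ = (1.62×10^-8)(15.8)/(9.503e-07) = 0.2693 Ω
R = R₁ + R₂ = 0.2804 Ω
V = IR = 3.62 × 0.2804 = 1.02 V

1.02 V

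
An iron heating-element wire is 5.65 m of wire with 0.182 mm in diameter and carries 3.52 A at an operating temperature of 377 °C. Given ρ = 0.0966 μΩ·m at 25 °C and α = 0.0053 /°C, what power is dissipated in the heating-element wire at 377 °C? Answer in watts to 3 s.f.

745 W

ρ = 0.0966 μΩ·m = 9.66×10^-8 Ω·m
A = π(d/2)² = π(9.1000e-05 m)² = 2.602e-08 m²
R₍25₎ = ρL/A = (9.66×10^-8)(5.65)/(2.602e-08) = 20.98 Ω
R₍377₎ = R₍25₎(1 + αΔT) = 20.98 × (1 + 0.0053×352) = 60.12 Ω
P = I²R = (3.52)² × 60.12 = 745 W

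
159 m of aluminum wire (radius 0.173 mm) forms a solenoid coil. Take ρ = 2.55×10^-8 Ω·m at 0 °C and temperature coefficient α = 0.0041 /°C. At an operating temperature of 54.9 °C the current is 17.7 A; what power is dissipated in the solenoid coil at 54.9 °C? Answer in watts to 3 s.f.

A = πr² = π(1.7300e-04 m)² = 9.402e-08 m²
R₍0₎ = ρL/A = (2.55×10^-8)(159)/(9.402e-08) = 43.12 Ω
R₍54.9₎ = R₍0₎(1 + αΔT) = 43.12 × (1 + 0.0041×54.9) = 52.83 Ω
P = I²R = (17.7)² × 52.83 = 16600 W

16600 W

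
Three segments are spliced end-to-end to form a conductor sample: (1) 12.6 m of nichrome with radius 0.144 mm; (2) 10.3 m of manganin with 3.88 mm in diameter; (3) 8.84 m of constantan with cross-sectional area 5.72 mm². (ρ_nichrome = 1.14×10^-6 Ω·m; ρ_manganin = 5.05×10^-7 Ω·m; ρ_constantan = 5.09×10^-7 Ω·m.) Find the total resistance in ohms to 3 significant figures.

Seg 1: A = πr² = π(1.4400e-04 m)² = 6.514e-08 m²
R_1 = (1.14×10^-6)(12.6)/(6.514e-08) = 220.5 Ω
Seg 2: A = π(d/2)² = π(1.9400e-03 m)² = 1.182e-05 m²
R_2 = (5.05×10^-7)(10.3)/(1.182e-05) = 0.4399 Ω
Seg 3: A = 5.72 mm² = 5.720e-06 m²
R_3 = (5.09×10^-7)(8.84)/(5.720e-06) = 0.7866 Ω
R_total = R_1 + R_2 + R_3 = 222 Ω

222 Ω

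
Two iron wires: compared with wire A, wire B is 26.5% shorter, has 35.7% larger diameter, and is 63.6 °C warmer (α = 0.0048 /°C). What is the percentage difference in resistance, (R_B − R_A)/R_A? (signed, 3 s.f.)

R ∝ ρL/d² with ρ ∝ (1+αΔT), so R_B/R_A = (1 − 26.5/100) × (1 + 35.7/100)⁻² × (1 + 0.0048×63.6)
= 0.735 × 0.5431 × 1.305 = 0.521
(R_B − R_A)/R_A = 0.521 − 1 = -47.9%

-47.9%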